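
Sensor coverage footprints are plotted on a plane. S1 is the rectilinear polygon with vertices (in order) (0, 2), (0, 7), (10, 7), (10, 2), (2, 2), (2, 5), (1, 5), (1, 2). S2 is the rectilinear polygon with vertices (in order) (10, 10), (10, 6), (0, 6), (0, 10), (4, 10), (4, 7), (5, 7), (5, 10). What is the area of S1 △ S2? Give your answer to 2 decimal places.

64.00

|S1| = 47, |S2| = 37, |S1∩S2| = 10.
|S1 △ S2| = |S1| + |S2| − 2·|S1∩S2| = 47 + 37 − 20 = 64.00.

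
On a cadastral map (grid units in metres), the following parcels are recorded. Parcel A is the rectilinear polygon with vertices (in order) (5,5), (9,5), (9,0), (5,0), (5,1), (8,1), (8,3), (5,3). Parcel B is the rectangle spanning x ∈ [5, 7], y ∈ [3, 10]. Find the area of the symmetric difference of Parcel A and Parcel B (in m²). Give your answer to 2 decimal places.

|Parcel A| = 14, |Parcel B| = 14, |Parcel A∩Parcel B| = 4.
|Parcel A △ Parcel B| = |Parcel A| + |Parcel B| − 2·|Parcel A∩Parcel B| = 14 + 14 − 8 = 20.00.

20.00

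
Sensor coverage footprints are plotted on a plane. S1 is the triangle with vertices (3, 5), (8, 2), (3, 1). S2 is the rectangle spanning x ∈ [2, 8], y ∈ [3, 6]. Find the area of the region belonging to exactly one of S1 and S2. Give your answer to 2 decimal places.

|S1| = 10, |S2| = 18, |S1∩S2| = 3.3333.
|S1 △ S2| = |S1| + |S2| − 2·|S1∩S2| = 10 + 18 − 6.6667 = 21.33.

21.33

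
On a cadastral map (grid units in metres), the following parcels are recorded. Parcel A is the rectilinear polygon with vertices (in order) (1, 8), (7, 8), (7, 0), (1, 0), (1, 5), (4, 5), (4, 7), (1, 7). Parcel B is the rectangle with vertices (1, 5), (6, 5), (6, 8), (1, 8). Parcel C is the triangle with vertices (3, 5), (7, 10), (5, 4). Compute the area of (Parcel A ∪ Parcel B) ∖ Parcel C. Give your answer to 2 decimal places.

|Parcel A ∪ Parcel B| = 48.
|(Parcel A ∪ Parcel B) ∩ Parcel C| = 6.0667.
|(Parcel A ∪ Parcel B) ∖ Parcel C| = 48 − 6.0667 = 41.93.

41.93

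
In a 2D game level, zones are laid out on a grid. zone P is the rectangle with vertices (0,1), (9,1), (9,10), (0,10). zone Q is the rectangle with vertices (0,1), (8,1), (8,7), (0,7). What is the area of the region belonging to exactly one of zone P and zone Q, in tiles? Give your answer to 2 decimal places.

|zone P∩zone Q|: x∈[0,8], y∈[1,7] → 8·6 = 48.
|zone P △ zone Q| = |zone P| + |zone Q| − 2·|zone P∩zone Q| = 81 + 48 − 96 = 33.00.

33.00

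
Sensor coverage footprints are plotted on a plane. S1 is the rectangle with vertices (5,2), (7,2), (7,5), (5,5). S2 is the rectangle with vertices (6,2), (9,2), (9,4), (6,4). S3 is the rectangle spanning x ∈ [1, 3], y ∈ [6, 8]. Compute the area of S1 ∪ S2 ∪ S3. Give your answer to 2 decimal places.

By inclusion–exclusion:
Individual areas: |S1| = 6, |S2| = 6, |S3| = 4.
|S1∩S2|: x∈[6,7], y∈[2,4] → 1·2 = 2.
|S1∩S3| = 0 (no overlap).
|S2∩S3| = 0 (no overlap).
|S1∩S2∩S3| = 0.
|S1 ∪ S2 ∪ S3| = 16 − 2 + 0 = 14.00.

14.00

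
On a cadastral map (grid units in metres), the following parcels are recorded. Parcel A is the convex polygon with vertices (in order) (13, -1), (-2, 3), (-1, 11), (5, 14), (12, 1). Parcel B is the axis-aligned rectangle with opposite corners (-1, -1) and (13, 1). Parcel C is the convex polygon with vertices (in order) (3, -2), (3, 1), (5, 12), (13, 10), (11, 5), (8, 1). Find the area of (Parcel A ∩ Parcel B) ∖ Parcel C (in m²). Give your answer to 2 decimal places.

5.92

|Parcel A ∩ Parcel B| = 6.5.
|(Parcel A ∩ Parcel B) ∩ Parcel C| = 0.5769.
|(Parcel A ∩ Parcel B) ∖ Parcel C| = 6.5 − 0.5769 = 5.92.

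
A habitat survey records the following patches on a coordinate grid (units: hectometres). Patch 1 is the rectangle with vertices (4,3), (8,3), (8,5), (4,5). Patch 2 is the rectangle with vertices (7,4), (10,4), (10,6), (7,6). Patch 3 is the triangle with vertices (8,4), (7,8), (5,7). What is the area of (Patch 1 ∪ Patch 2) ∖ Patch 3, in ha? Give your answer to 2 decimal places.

|Patch 1 ∪ Patch 2| = 13.
|(Patch 1 ∪ Patch 2) ∩ Patch 3| = 1.
|(Patch 1 ∪ Patch 2) ∖ Patch 3| = 13 − 1 = 12.00.

12.00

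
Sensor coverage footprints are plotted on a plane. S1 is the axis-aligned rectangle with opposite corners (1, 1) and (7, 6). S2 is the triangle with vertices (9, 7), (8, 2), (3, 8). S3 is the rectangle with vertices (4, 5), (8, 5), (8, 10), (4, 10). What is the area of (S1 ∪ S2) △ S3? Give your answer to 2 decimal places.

42.77

|S1 ∪ S2| = 42.2333.
|(S1 ∪ S2) ∩ S3| = 9.7333.
|(S1 ∪ S2) △ S3| = 42.2333 + 20 − 19.4667 = 42.77.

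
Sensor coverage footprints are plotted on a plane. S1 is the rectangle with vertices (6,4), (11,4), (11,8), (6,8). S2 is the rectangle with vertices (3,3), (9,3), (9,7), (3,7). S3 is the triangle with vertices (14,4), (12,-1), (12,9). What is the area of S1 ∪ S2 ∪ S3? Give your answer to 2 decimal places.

By inclusion–exclusion:
Individual areas: |S1| = 20, |S2| = 24, |S3| = 10.
|S1∩S2|: x∈[6,9], y∈[4,7] → 3·3 = 9.
|S1∩S3| = 0.
|S2∩S3| = 0.
|S1∩S2∩S3| = 0.
|S1 ∪ S2 ∪ S3| = 54 − 9 + 0 = 45.00.

45.00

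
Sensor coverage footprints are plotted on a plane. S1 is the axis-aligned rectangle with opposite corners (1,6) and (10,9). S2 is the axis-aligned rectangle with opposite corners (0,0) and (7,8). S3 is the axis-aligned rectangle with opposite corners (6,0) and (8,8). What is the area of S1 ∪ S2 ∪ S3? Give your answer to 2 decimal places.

By inclusion–exclusion:
Individual areas: |S1| = 27, |S2| = 56, |S3| = 16.
|S1∩S2|: x∈[1,7], y∈[6,8] → 6·2 = 12.
|S1∩S3|: x∈[6,8], y∈[6,8] → 2·2 = 4.
|S2∩S3|: x∈[6,7], y∈[0,8] → 1·8 = 8.
|S1∩S2∩S3| = 2.
|S1 ∪ S2 ∪ S3| = 99 − 24 + 2 = 77.00.

77.00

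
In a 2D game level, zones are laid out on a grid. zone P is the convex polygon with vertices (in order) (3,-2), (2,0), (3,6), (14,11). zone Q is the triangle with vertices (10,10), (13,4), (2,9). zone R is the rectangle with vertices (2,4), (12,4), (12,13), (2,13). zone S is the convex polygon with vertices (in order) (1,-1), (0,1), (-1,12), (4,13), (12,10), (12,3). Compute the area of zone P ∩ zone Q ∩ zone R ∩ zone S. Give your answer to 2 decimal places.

9.81

The intersection is the polygon with vertices (9.444,5.616), (5.8,7.273), (10.333,9.333), (11.171,7.657).
By the shoelace formula its area is 9.81.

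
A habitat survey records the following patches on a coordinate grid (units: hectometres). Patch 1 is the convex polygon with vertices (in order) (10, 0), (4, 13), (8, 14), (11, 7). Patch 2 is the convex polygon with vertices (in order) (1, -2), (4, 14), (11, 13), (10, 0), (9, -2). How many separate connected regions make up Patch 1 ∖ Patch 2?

Patch 1 ∖ Patch 2 splits into 2 disjoint pieces (area 0.4901, area 1.8261).

2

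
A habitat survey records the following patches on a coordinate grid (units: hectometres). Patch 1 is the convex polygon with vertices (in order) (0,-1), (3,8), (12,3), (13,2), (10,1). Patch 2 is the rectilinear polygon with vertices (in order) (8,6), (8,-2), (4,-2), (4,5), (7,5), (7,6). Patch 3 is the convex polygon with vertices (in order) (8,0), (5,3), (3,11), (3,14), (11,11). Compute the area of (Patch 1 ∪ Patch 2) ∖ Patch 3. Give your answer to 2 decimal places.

|Patch 1 ∪ Patch 2| = 67.3.
|(Patch 1 ∪ Patch 2) ∩ Patch 3| = 19.5396.
|(Patch 1 ∪ Patch 2) ∖ Patch 3| = 67.3 − 19.5396 = 47.76.

47.76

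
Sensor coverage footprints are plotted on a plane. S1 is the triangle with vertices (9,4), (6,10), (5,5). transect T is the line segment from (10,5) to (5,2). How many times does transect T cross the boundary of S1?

The segment meets the boundary at (8.529,4.118), (8.846,4.308).

2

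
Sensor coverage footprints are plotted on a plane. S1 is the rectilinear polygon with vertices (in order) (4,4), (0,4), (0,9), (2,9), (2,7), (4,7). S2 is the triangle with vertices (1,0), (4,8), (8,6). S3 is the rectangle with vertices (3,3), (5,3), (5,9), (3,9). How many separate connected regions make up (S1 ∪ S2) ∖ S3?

(S1 ∪ S2) ∖ S3 splits into 2 disjoint pieces (area 17.25, area 6.1071).

2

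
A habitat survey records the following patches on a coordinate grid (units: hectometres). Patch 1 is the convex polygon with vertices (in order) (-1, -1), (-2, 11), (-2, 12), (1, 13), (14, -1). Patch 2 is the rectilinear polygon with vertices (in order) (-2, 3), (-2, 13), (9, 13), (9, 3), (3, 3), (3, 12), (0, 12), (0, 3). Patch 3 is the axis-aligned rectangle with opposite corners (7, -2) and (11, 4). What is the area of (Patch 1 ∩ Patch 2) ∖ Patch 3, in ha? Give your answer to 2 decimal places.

|Patch 1 ∩ Patch 2| = 44.9899.
|(Patch 1 ∩ Patch 2) ∩ Patch 3| = 2.
|(Patch 1 ∩ Patch 2) ∖ Patch 3| = 44.9899 − 2 = 42.99.

42.99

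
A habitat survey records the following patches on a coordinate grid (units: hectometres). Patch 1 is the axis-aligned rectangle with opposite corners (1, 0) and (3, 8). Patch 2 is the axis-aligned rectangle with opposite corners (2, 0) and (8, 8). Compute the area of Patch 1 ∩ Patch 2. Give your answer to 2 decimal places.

8.00

|Patch 1∩Patch 2|: x∈[2,3], y∈[0,8] → 1·8 = 8.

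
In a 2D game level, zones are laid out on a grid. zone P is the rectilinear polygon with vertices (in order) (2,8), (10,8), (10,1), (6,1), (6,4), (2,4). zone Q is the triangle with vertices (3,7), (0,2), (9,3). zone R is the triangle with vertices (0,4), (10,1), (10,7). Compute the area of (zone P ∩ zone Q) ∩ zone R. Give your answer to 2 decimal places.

The region (zone P ∩ zone Q) ∩ zone R is the polygon with vertices (2,4), (2,4.6), (5.172,5.552), (9,3), (6,2.667), (6,4).
By the shoelace formula its area is 7.97.

7.97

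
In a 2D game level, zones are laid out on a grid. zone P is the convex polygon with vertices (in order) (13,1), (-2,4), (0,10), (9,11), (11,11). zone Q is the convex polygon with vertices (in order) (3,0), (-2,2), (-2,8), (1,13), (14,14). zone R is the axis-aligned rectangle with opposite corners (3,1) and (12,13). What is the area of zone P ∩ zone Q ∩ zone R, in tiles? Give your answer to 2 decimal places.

The intersection is the polygon with vertices (9,11), (11,11), (11.13,10.348), (5.037,2.593), (3,3), (3,10.333).
By the shoelace formula its area is 42.27.

42.27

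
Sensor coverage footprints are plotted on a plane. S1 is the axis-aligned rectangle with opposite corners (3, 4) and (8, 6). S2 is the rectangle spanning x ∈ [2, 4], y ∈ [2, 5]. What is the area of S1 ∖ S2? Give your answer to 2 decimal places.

|S1∩S2|: x∈[3,4], y∈[4,5] → 1·1 = 1.
|S1| = 10.
|S1 ∖ S2| = |S1| − |S1∩S2| = 10 − 1 = 9.00.

9.00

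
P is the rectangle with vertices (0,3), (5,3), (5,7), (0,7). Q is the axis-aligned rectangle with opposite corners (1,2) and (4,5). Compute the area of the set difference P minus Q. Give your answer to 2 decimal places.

14.00

|P∩Q|: x∈[1,4], y∈[3,5] → 3·2 = 6.
|P| = 20.
|P ∖ Q| = |P| − |P∩Q| = 20 − 6 = 14.00.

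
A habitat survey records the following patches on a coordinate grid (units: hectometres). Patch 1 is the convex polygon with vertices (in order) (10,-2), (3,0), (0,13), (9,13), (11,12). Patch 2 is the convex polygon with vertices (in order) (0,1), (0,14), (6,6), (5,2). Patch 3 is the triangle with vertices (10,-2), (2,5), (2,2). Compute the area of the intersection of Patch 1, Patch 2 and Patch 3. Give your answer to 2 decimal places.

5.01

The intersection is the polygon with vertices (5,2), (2.857,1.571), (2.609,1.696), (2,4.333), (2,5), (5.077,2.308).
By the shoelace formula its area is 5.01.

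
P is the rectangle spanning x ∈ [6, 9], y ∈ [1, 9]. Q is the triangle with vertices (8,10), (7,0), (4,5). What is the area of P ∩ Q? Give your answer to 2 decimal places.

10.97

The intersection is the polygon with vertices (7.9,9), (7.1,1), (6.4,1), (6,1.667), (6,7.5), (7.2,9).
By the shoelace formula its area is 10.97.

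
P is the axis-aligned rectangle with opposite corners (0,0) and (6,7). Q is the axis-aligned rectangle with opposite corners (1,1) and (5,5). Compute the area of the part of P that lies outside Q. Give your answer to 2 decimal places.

|P∩Q|: x∈[1,5], y∈[1,5] → 4·4 = 16.
|P| = 42.
|P ∖ Q| = |P| − |P∩Q| = 42 − 16 = 26.00.

26.00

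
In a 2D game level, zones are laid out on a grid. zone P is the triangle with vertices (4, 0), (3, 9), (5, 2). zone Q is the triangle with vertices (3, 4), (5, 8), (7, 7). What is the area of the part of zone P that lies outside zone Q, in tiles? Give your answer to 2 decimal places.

|zone P| = 5.5, |zone P∩zone Q| = 0.5228.
|zone P ∖ zone Q| = |zone P| − |zone P∩zone Q| = 5.5 − 0.5228 = 4.98.

4.98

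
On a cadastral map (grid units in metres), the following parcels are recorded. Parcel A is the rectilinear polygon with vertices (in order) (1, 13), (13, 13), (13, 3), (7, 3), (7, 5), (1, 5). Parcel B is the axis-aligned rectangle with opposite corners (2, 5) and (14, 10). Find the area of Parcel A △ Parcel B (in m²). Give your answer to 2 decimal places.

58.00

|Parcel A| = 108, |Parcel B| = 60, |Parcel A∩Parcel B| = 55.
|Parcel A △ Parcel B| = |Parcel A| + |Parcel B| − 2·|Parcel A∩Parcel B| = 108 + 60 − 110 = 58.00.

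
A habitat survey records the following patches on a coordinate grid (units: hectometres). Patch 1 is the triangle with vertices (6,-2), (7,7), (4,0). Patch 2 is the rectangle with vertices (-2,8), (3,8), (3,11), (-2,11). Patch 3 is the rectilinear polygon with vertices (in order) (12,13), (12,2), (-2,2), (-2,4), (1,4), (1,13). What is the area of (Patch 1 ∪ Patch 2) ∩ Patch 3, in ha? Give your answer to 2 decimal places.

9.97

|Patch 1 ∪ Patch 2| = 25.
|(Patch 1 ∪ Patch 2) ∩ Patch 3| = 9.97.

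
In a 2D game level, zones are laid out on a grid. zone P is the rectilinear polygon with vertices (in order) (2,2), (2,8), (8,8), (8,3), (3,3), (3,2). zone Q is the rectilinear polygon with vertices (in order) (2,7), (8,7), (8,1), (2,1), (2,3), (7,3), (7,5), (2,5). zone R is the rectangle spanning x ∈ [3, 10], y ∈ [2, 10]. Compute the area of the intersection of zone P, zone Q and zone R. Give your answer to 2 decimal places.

12.00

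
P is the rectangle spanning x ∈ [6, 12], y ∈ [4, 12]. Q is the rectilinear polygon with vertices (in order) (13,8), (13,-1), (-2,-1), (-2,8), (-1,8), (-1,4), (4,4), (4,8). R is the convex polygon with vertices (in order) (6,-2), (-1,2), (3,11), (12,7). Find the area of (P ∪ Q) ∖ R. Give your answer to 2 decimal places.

70.10

|P ∪ Q| = 139.
|(P ∪ Q) ∩ R| = 68.9028.
|(P ∪ Q) ∖ R| = 139 − 68.9028 = 70.10.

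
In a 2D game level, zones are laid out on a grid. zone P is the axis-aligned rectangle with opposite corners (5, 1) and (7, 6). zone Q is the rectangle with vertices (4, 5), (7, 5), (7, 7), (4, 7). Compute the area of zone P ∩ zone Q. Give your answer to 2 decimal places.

|zone P∩zone Q|: x∈[5,7], y∈[5,6] → 2·1 = 2.

2.00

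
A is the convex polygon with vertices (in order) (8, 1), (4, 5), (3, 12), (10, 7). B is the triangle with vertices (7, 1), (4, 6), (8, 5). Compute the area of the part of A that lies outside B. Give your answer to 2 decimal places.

|A| = 38, |A∩B| = 7.65.
|A ∖ B| = |A| − |A∩B| = 38 − 7.65 = 30.35.

30.35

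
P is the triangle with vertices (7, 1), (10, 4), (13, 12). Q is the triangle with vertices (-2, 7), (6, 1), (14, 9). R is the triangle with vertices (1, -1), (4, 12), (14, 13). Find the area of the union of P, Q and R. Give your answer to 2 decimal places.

100.42

By inclusion–exclusion:
Individual areas: |P| = 7.5, |Q| = 56, |R| = 63.5.
|P∩Q| = 3.8629.
|P∩R| = 0.0021.
|Q∩R| = 22.7114.
|P∩Q∩R| = 0.
|P ∪ Q ∪ R| = 127 − 26.5763 + 0 = 100.42.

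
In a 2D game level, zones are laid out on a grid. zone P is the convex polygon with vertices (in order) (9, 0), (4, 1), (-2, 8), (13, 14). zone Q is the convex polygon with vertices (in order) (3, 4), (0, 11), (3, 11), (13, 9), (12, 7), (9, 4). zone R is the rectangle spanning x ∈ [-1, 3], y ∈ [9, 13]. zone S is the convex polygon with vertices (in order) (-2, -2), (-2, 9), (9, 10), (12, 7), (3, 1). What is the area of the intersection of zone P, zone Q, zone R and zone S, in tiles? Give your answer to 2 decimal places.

0.75

The intersection is the polygon with vertices (1.235,9.294), (3,9.454), (3,9), (0.857,9), (0.805,9.122).
By the shoelace formula its area is 0.75.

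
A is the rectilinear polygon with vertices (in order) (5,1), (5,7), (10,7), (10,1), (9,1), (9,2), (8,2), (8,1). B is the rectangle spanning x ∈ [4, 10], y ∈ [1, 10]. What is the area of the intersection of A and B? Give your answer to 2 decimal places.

29.00

The intersection is the polygon with vertices (5,7), (10,7), (10,1), (9,1), (9,2), (8,2), (8,1), (5,1).
By the shoelace formula its area is 29.00.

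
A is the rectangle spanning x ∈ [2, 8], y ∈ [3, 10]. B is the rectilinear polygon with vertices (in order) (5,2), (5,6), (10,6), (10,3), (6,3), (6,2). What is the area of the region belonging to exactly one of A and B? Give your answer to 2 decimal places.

|A| = 42, |B| = 16, |A∩B| = 9.
|A △ B| = |A| + |B| − 2·|A∩B| = 42 + 16 − 18 = 40.00.

40.00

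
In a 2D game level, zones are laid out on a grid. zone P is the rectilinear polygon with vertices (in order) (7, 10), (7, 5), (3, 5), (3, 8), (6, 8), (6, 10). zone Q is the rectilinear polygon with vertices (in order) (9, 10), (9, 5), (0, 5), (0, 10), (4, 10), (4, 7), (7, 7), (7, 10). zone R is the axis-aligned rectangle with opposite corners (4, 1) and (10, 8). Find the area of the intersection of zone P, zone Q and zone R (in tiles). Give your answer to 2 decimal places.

6.00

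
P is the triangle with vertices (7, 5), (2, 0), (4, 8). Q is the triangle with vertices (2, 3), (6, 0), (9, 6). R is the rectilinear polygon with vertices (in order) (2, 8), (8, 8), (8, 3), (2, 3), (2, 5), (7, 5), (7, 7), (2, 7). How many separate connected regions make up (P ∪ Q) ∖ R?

3

(P ∪ Q) ∖ R splits into 3 disjoint pieces (area 9.8741, area 5.0071, area 0.7857).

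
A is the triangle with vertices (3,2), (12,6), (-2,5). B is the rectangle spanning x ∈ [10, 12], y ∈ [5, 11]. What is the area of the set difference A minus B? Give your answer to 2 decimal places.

|A| = 23.5, |A∩B| = 0.746.
|A ∖ B| = |A| − |A∩B| = 23.5 − 0.746 = 22.75.

22.75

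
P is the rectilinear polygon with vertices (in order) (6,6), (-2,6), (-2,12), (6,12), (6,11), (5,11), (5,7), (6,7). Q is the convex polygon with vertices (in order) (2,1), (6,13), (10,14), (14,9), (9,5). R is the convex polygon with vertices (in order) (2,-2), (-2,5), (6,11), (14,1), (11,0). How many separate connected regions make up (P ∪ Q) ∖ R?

1

(P ∪ Q) ∖ R is a single connected region.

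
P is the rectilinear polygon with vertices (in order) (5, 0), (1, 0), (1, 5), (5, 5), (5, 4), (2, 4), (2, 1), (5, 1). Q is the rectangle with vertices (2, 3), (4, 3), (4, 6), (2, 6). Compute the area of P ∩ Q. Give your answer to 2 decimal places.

2.00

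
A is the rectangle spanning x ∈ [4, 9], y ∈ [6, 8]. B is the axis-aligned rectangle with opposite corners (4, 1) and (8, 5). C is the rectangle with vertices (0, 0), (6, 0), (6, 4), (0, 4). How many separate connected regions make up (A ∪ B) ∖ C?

2

(A ∪ B) ∖ C splits into 2 disjoint pieces (area 10, area 10).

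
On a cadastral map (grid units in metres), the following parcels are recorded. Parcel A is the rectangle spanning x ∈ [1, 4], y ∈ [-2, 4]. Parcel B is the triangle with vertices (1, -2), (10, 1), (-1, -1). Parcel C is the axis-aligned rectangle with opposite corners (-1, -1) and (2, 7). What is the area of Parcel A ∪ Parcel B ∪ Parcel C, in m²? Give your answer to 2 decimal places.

40.73

By inclusion–exclusion:
Individual areas: |Parcel A| = 18, |Parcel B| = 7.5, |Parcel C| = 24.
|Parcel A∩Parcel B| = 3.4091.
|Parcel A∩Parcel C|: x∈[1,2], y∈[-1,4] → 1·5 = 5.
|Parcel B∩Parcel C| = 0.8182.
|Parcel A∩Parcel B∩Parcel C| = 0.4545.
|Parcel A ∪ Parcel B ∪ Parcel C| = 49.5 − 9.2273 + 0.4545 = 40.73.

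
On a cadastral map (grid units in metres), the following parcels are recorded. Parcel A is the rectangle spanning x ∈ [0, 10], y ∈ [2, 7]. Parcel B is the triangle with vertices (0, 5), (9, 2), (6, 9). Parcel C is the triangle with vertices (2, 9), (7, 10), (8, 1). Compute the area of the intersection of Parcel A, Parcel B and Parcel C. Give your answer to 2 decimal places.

The intersection is the polygon with vertices (7.5,5.5), (7.846,2.385), (6.667,2.778), (3.5,7), (6.857,7).
By the shoelace formula its area is 10.36.

10.36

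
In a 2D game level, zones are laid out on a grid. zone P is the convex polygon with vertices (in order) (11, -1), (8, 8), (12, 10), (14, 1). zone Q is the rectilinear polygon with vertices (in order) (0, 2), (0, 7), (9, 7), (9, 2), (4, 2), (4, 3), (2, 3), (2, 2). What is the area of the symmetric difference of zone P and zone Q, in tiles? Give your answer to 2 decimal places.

78.17

|zone P| = 36.5, |zone Q| = 43, |zone P∩zone Q| = 0.6667.
|zone P △ zone Q| = |zone P| + |zone Q| − 2·|zone P∩zone Q| = 36.5 + 43 − 1.3333 = 78.17.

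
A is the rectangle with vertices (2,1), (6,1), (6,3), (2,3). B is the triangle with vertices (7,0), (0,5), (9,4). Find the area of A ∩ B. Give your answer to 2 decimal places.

3.60

The intersection is the polygon with vertices (6,3), (6,1), (5.6,1), (2.8,3).
By the shoelace formula its area is 3.60.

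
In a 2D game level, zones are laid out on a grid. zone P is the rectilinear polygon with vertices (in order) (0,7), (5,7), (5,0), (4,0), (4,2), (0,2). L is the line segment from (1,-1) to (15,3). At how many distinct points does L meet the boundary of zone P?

The segment meets the boundary at (5,0.143), (4.5,0).

2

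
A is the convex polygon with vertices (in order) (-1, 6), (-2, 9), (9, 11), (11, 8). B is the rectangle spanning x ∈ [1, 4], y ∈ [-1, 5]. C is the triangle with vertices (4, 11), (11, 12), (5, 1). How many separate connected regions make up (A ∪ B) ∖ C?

(A ∪ B) ∖ C splits into 3 disjoint pieces (area 18.5026, area 2.4, area 18).

3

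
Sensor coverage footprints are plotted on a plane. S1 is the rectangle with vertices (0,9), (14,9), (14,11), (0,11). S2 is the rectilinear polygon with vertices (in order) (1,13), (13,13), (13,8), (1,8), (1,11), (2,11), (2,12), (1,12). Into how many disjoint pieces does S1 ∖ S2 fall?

S1 ∖ S2 splits into 2 disjoint pieces (area 2, area 2).

2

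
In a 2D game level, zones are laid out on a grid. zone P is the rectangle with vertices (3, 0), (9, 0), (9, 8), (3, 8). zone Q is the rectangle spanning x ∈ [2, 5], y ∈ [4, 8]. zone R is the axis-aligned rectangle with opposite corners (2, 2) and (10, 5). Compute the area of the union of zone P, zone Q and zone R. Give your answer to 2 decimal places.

By inclusion–exclusion:
Individual areas: |zone P| = 48, |zone Q| = 12, |zone R| = 24.
|zone P∩zone Q|: x∈[3,5], y∈[4,8] → 2·4 = 8.
|zone P∩zone R|: x∈[3,9], y∈[2,5] → 6·3 = 18.
|zone Q∩zone R|: x∈[2,5], y∈[4,5] → 3·1 = 3.
|zone P∩zone Q∩zone R| = 2.
|zone P ∪ zone Q ∪ zone R| = 84 − 29 + 2 = 57.00.

57.00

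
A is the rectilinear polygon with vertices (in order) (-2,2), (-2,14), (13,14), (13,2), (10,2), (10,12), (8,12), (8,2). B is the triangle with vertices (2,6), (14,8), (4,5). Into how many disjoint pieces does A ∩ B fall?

A ∩ B splits into 2 disjoint pieces (area 1, area 5.6).

2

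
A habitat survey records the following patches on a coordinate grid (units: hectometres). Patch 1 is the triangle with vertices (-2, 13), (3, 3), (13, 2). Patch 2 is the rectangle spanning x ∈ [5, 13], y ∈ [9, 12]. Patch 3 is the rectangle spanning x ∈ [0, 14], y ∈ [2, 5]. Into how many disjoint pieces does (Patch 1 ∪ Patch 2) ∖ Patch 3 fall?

(Patch 1 ∪ Patch 2) ∖ Patch 3 splits into 2 disjoint pieces (area 27.6364, area 24).

2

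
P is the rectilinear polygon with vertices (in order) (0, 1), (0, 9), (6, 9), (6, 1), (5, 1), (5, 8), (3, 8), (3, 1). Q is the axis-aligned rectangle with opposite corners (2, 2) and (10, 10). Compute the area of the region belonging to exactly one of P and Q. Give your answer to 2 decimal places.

|P| = 34, |Q| = 64, |P∩Q| = 16.
|P △ Q| = |P| + |Q| − 2·|P∩Q| = 34 + 64 − 32 = 66.00.

66.00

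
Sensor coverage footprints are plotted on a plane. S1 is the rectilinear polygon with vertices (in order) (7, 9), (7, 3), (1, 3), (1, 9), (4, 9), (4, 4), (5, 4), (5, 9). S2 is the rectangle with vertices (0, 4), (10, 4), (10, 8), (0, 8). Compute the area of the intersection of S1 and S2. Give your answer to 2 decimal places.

20.00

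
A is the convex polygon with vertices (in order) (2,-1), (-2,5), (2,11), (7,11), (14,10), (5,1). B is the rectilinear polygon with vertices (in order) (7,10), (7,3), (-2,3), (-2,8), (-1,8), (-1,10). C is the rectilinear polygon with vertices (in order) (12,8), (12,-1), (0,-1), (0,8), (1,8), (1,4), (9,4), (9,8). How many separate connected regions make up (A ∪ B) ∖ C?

1

(A ∪ B) ∖ C is a single connected region.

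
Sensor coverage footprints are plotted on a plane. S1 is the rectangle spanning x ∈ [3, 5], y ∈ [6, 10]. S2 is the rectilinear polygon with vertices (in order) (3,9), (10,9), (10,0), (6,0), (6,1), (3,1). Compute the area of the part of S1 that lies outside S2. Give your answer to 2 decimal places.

|S1| = 8, |S1∩S2| = 6.
|S1 ∖ S2| = |S1| − |S1∩S2| = 8 − 6 = 2.00.

2.00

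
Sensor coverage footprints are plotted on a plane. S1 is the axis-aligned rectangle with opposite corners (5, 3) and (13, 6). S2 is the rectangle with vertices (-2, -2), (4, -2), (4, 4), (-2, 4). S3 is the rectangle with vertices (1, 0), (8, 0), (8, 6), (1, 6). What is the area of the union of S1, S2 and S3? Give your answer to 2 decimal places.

81.00

By inclusion–exclusion:
Individual areas: |S1| = 24, |S2| = 36, |S3| = 42.
|S1∩S2| = 0 (no overlap).
|S1∩S3|: x∈[5,8], y∈[3,6] → 3·3 = 9.
|S2∩S3|: x∈[1,4], y∈[0,4] → 3·4 = 12.
|S1∩S2∩S3| = 0.
|S1 ∪ S2 ∪ S3| = 102 − 21 + 0 = 81.00.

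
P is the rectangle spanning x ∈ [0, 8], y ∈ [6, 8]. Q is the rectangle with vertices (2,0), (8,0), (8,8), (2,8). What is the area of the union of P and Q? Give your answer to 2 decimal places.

By inclusion–exclusion:
Individual areas: |P| = 16, |Q| = 48.
|P∩Q|: x∈[2,8], y∈[6,8] → 6·2 = 12.
|P ∪ Q| = 64 − 12 = 52.00.

52.00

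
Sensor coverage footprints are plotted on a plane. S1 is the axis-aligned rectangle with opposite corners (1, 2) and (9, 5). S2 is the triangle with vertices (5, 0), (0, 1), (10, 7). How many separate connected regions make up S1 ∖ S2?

2

S1 ∖ S2 splits into 2 disjoint pieces (area 4.5, area 9.5).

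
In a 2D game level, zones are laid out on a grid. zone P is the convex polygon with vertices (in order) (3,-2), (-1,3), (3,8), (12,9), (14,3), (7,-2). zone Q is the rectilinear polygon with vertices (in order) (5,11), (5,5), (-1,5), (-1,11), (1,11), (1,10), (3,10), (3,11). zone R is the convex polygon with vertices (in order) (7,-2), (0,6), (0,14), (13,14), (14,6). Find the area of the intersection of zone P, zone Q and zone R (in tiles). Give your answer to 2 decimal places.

The intersection is the polygon with vertices (5,8.222), (5,5), (0.875,5), (0.731,5.164), (3,8).
By the shoelace formula its area is 9.80.

9.80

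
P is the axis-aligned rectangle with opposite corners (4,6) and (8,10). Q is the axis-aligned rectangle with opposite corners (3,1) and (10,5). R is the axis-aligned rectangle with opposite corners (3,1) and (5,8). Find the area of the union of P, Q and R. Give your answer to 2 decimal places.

By inclusion–exclusion:
Individual areas: |P| = 16, |Q| = 28, |R| = 14.
|P∩Q| = 0 (no overlap).
|P∩R|: x∈[4,5], y∈[6,8] → 1·2 = 2.
|Q∩R|: x∈[3,5], y∈[1,5] → 2·4 = 8.
|P∩Q∩R| = 0.
|P ∪ Q ∪ R| = 58 − 10 + 0 = 48.00.

48.00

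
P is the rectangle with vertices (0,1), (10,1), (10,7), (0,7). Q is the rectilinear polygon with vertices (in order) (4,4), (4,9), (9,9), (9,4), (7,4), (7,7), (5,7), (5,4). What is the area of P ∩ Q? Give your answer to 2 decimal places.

9.00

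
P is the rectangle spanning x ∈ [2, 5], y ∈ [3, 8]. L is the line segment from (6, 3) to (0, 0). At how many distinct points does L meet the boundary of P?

0

The segment lies entirely outside P and never meets its boundary.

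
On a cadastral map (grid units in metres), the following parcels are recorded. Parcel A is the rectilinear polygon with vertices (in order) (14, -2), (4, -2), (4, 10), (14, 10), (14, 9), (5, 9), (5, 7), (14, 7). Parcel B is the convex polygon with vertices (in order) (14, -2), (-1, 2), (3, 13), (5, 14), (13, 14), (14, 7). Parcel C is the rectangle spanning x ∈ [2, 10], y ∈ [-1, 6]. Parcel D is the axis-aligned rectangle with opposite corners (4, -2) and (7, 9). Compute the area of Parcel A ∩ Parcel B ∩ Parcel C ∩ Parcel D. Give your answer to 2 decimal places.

17.20

The intersection is the polygon with vertices (4,6), (7,6), (7,-0.133), (4,0.667).
By the shoelace formula its area is 17.20.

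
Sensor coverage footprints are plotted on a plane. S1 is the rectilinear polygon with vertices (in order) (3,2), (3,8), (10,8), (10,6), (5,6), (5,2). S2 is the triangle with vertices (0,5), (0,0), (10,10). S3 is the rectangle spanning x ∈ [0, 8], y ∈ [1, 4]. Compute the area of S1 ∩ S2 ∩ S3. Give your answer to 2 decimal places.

0.50

The intersection is the polygon with vertices (3,3), (3,4), (4,4).
By the shoelace formula its area is 0.50.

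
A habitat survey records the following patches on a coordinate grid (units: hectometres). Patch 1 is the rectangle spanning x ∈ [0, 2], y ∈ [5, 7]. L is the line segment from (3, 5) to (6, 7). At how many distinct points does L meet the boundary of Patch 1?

The segment lies entirely outside Patch 1 and never meets its boundary.

0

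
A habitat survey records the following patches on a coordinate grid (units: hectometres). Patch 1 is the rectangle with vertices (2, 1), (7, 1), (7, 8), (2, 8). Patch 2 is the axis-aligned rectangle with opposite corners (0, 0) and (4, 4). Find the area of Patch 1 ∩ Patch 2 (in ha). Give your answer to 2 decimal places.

6.00

|Patch 1∩Patch 2|: x∈[2,4], y∈[1,4] → 2·3 = 6.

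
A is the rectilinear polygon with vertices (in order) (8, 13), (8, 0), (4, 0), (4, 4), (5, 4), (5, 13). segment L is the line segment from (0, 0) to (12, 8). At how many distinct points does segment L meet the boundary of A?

2

The segment meets the boundary at (8,5.333), (4,2.667).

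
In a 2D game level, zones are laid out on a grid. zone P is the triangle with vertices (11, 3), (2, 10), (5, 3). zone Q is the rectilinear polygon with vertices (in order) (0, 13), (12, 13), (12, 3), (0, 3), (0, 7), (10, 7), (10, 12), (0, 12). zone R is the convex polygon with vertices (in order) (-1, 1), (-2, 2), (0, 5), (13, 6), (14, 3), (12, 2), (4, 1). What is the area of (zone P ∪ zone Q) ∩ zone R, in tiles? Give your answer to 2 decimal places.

29.54

The region (zone P ∪ zone Q) ∩ zone R is the polygon with vertices (12,3), (11,3), (5,3), (0,3), (0,5), (12,5.923).
By the shoelace formula its area is 29.54.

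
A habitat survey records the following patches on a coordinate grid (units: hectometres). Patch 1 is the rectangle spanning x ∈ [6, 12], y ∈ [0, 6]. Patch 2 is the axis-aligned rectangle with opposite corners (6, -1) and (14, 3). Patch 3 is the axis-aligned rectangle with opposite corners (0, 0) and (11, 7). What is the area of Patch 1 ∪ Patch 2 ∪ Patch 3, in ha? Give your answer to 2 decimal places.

97.00

By inclusion–exclusion:
Individual areas: |Patch 1| = 36, |Patch 2| = 32, |Patch 3| = 77.
|Patch 1∩Patch 2|: x∈[6,12], y∈[0,3] → 6·3 = 18.
|Patch 1∩Patch 3|: x∈[6,11], y∈[0,6] → 5·6 = 30.
|Patch 2∩Patch 3|: x∈[6,11], y∈[0,3] → 5·3 = 15.
|Patch 1∩Patch 2∩Patch 3| = 15.
|Patch 1 ∪ Patch 2 ∪ Patch 3| = 145 − 63 + 15 = 97.00.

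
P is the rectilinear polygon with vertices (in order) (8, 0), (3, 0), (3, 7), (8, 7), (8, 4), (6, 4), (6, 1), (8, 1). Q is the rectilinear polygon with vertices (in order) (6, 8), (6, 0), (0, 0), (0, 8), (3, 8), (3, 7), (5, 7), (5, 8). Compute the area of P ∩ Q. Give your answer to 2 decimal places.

The intersection is the polygon with vertices (3,0), (3,7), (5,7), (6,7), (6,4), (6,1), (6,0).
By the shoelace formula its area is 21.00.

21.00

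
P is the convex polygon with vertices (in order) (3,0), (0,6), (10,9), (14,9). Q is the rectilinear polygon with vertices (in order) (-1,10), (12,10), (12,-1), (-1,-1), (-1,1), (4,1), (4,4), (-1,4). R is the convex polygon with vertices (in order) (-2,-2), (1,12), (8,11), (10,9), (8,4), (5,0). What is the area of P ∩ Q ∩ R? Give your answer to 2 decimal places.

The intersection is the polygon with vertices (4,1), (4,4), (1,4), (0,6), (10,9), (8.054,4.135), (3,0), (2.5,1).
By the shoelace formula its area is 36.02.

36.02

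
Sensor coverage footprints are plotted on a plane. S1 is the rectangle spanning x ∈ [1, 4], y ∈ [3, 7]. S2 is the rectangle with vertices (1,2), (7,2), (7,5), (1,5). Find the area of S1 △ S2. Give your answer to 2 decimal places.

18.00

|S1∩S2|: x∈[1,4], y∈[3,5] → 3·2 = 6.
|S1 △ S2| = |S1| + |S2| − 2·|S1∩S2| = 12 + 18 − 12 = 18.00.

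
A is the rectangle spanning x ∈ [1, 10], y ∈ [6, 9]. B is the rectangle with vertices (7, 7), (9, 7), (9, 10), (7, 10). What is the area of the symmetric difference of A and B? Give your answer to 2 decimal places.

|A∩B|: x∈[7,9], y∈[7,9] → 2·2 = 4.
|A △ B| = |A| + |B| − 2·|A∩B| = 27 + 6 − 8 = 25.00.

25.00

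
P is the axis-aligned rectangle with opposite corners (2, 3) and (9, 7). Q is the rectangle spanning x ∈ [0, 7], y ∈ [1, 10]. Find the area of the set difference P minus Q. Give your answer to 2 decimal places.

8.00

|P∩Q|: x∈[2,7], y∈[3,7] → 5·4 = 20.
|P| = 28.
|P ∖ Q| = |P| − |P∩Q| = 28 − 20 = 8.00.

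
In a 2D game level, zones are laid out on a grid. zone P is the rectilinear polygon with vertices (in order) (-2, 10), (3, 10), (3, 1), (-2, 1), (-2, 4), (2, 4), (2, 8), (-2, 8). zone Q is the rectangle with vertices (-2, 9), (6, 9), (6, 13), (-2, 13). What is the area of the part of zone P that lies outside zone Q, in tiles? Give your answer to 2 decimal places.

|zone P| = 29, |zone P∩zone Q| = 5.
|zone P ∖ zone Q| = |zone P| − |zone P∩zone Q| = 29 − 5 = 24.00.

24.00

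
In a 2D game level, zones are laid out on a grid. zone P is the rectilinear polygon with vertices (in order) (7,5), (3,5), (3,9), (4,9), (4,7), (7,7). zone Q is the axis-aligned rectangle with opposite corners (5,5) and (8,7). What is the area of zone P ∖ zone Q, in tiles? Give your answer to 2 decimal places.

|zone P| = 10, |zone P∩zone Q| = 4.
|zone P ∖ zone Q| = |zone P| − |zone P∩zone Q| = 10 − 4 = 6.00.

6.00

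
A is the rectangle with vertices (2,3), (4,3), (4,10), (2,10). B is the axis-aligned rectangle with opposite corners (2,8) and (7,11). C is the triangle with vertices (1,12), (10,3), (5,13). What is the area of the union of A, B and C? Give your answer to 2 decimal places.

38.00

By inclusion–exclusion:
Individual areas: |A| = 14, |B| = 15, |C| = 22.5.
|A∩B|: x∈[2,4], y∈[8,10] → 2·2 = 4.
|A∩C| = 0.5.
|B∩C| = 9.5.
|A∩B∩C| = 0.5.
|A ∪ B ∪ C| = 51.5 − 14 + 0.5 = 38.00.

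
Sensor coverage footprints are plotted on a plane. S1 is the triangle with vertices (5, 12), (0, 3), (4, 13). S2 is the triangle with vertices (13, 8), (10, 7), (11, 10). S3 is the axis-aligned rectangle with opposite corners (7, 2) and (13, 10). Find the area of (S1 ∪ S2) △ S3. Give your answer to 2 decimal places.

|S1 ∪ S2| = 11.
|(S1 ∪ S2) ∩ S3| = 4.
|(S1 ∪ S2) △ S3| = 11 + 48 − 8 = 51.00.

51.00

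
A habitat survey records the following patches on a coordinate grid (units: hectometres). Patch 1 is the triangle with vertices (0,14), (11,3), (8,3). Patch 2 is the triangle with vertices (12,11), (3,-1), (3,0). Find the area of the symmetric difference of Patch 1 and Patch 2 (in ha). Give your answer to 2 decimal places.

19.86

|Patch 1| = 16.5, |Patch 2| = 4.5, |Patch 1∩Patch 2| = 0.5716.
|Patch 1 △ Patch 2| = |Patch 1| + |Patch 2| − 2·|Patch 1∩Patch 2| = 16.5 + 4.5 − 1.1431 = 19.86.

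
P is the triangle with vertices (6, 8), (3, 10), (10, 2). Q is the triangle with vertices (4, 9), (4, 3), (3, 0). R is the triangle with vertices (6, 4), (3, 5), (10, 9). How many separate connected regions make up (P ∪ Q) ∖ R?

(P ∪ Q) ∖ R splits into 3 disjoint pieces (area 3.2323, area 1.3297, area 1.994).

3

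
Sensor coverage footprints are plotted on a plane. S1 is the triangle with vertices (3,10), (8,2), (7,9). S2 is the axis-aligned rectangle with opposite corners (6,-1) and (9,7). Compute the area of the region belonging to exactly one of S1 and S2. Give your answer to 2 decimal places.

27.47

|S1| = 13.5, |S2| = 24, |S1∩S2| = 5.0143.
|S1 △ S2| = |S1| + |S2| − 2·|S1∩S2| = 13.5 + 24 − 10.0286 = 27.47.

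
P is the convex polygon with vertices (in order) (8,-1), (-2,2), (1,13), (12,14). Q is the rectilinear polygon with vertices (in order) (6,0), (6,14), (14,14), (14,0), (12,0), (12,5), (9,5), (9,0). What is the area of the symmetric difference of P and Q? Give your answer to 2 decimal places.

125.89

|P| = 140, |Q| = 97, |P∩Q| = 55.5553.
|P △ Q| = |P| + |Q| − 2·|P∩Q| = 140 + 97 − 111.1106 = 125.89.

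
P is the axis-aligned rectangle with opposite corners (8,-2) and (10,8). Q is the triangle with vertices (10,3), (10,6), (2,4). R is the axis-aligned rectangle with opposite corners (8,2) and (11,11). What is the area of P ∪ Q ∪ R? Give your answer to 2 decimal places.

41.75

By inclusion–exclusion:
Individual areas: |P| = 20, |Q| = 12, |R| = 27.
|P∩Q| = 5.25.
|P∩R|: x∈[8,10], y∈[2,8] → 2·6 = 12.
|Q∩R| = 5.25.
|P∩Q∩R| = 5.25.
|P ∪ Q ∪ R| = 59 − 22.5 + 5.25 = 41.75.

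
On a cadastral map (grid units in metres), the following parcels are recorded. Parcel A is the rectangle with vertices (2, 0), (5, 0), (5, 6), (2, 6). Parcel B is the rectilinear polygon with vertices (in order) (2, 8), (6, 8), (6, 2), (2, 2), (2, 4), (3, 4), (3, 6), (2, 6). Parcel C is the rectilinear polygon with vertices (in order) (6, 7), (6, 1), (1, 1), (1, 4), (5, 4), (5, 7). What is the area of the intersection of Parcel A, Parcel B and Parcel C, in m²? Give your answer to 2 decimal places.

6.00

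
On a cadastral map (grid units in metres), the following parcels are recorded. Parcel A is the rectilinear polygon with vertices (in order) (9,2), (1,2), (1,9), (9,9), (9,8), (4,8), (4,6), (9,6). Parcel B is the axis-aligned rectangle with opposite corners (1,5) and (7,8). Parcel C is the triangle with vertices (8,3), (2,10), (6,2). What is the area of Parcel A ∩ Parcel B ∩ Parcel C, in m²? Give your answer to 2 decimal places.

2.56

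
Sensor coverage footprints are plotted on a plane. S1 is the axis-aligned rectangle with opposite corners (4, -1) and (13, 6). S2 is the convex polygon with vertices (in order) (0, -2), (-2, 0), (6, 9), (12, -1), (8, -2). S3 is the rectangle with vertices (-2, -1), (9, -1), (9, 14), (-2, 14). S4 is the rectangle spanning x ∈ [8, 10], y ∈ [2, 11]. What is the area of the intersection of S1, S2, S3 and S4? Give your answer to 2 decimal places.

The intersection is the polygon with vertices (9,4), (9,2), (8,2), (8,5.667).
By the shoelace formula its area is 2.83.

2.83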